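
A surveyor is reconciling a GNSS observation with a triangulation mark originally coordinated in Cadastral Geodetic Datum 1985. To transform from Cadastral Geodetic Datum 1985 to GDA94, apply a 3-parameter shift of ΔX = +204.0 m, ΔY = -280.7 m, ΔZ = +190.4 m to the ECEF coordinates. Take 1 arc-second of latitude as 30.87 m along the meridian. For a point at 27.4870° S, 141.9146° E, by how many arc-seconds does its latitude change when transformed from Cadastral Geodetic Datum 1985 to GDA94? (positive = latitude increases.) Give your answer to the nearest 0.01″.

sin φ = -0.461547, cos φ = 0.887116, sin λ = 0.616835, cos λ = -0.787092.
North component: ΔN = −sin φ cos λ·ΔX − sin φ sin λ·ΔY + cos φ·ΔZ = −(-0.461547)(-0.787092)(204.0) − (-0.461547)(0.616835)(-280.7) + (0.887116)(190.4) = 14.88 m.
1° of latitude spans 3600 × 30.87 = 111132 m, so Δφ = 14.88 / 111132 × 3600 = 0.482″.

Δφ = 0.48″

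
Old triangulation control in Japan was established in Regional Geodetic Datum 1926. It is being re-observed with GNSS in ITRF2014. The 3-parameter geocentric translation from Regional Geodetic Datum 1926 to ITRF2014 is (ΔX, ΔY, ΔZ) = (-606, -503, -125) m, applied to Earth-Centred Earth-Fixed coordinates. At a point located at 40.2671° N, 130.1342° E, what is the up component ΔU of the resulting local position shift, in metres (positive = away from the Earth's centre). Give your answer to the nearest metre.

ΔU = -76 m

At φ = 40.2671°, λ = 130.1342°: sin φ = 0.646352, cos φ = 0.763040, sin λ = 0.764537, cos λ = -0.644580.
ΔU = cos φ cos λ·ΔX + cos φ sin λ·ΔY + sin φ·ΔZ = (0.763040)(-0.644580)(-606) + (0.763040)(0.764537)(-503) + (0.646352)(-125) = -76.17 m.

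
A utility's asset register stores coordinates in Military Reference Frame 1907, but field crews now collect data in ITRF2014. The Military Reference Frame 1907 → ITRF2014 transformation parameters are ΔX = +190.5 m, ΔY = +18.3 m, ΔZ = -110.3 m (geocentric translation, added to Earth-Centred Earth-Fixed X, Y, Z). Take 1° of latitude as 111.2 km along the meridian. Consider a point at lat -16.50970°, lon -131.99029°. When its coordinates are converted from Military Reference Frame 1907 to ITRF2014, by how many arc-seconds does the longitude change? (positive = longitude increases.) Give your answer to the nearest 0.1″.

sin φ = -0.284178, cos φ = 0.958772, sin λ = -0.743258, cos λ = -0.669005.
East component: ΔE = −sin λ·ΔX + cos λ·ΔY = −(-0.743258)(190.5) + (-0.669005)(18.3) = 129.35 m.
1° of latitude spans 111200 m; at latitude φ, 1° of longitude spans that × cos φ = 106615.4 m, so Δλ = 129.35 / 106615.4 × 3600 = 4.368″.

Δλ = 4.4″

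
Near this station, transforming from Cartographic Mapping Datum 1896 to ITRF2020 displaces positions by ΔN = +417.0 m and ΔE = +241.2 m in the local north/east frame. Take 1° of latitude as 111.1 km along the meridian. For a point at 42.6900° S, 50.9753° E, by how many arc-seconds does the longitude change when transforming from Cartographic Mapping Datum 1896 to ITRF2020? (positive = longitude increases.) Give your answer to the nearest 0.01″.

At latitude -42.6900°, cos φ = 0.735033.
1° of longitude at this latitude = 111.1 × cos φ = 81.66 km, so Δλ = 241.2 / 81662.2 = 0.0029536° = 10.633″.

Δλ = 10.63″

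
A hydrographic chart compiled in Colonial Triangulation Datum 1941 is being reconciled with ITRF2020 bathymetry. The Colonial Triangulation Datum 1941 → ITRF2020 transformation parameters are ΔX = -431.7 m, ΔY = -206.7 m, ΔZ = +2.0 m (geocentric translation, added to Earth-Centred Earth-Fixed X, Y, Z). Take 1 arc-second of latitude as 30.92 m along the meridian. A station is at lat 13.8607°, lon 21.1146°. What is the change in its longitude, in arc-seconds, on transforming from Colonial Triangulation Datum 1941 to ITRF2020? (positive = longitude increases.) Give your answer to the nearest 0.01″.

Δλ = -1.24″

sin φ = 0.239562, cos φ = 0.970881, sin λ = 0.360235, cos λ = 0.932862.
East component: ΔE = −sin λ·ΔX + cos λ·ΔY = −(0.360235)(-431.7) + (0.932862)(-206.7) = -37.31 m.
1° of latitude spans 3600 × 30.92 = 111312 m; at latitude φ, 1° of longitude spans that × cos φ = 108070.7 m, so Δλ = -37.31 / 108070.7 × 3600 = -1.243″.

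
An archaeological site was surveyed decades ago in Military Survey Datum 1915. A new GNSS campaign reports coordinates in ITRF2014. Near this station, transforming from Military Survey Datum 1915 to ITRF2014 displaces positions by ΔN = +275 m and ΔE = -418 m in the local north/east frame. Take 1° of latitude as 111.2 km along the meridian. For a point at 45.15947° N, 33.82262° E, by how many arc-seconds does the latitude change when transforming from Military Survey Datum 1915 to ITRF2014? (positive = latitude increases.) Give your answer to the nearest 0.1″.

1° of latitude = 111.2 km, so Δφ = 275.0 / 111200 = 0.0024730° = 8.903″.

Δφ = 8.9″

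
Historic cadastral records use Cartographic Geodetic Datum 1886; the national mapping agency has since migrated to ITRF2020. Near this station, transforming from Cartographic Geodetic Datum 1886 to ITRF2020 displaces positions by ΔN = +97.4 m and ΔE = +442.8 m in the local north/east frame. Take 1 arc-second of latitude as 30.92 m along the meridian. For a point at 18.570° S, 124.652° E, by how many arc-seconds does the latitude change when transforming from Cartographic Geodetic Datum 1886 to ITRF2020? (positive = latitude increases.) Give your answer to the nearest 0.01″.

Δφ = 3.15″

1″ of latitude = 30.92 m, so Δφ = 97.4 / 30.92 = 3.150″.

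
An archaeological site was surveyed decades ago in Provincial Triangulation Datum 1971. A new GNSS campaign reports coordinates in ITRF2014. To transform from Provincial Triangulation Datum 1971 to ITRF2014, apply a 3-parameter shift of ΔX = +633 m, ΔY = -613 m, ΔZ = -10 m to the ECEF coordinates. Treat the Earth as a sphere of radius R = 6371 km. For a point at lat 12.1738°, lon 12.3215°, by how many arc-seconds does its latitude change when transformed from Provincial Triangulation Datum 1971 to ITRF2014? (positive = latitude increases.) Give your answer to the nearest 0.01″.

Δφ = -3.65″

sin φ = 0.210878, cos φ = 0.977512, sin λ = 0.213397, cos λ = 0.976966.
North component: ΔN = −sin φ cos λ·ΔX − sin φ sin λ·ΔY + cos φ·ΔZ = −(0.210878)(0.976966)(633) − (0.210878)(0.213397)(-613) + (0.977512)(-10) = -112.60 m.
1° of latitude spans πR/180 = 111195 m, so Δφ = -112.60 / 111195 × 3600 = -3.646″.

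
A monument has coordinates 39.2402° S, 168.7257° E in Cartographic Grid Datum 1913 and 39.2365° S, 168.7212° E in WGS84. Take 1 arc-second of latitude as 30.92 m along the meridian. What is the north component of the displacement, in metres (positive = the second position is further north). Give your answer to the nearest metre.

Δφ = -39.2365° − -39.2402° = +0.0037°; Δλ = 168.7212° − 168.7257° = -0.0045°.
1° of latitude = 3600 × 30.92 = 111312 m.
ΔN = Δφ × 111312 = 411.9 m; ΔE = Δλ × 111312 × cos(-39.2402°) = -0.0045 × 111312 × 0.774501 = -388.0 m.

ΔN = 412 m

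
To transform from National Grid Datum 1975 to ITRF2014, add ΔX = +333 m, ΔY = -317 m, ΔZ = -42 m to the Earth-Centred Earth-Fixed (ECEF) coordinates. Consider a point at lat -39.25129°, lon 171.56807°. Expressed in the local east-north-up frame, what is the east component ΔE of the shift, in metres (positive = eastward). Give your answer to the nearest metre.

At φ = -39.25129°, λ = 171.56807°: sin φ = -0.632723, cos φ = 0.774378, sin λ = 0.146634, cos λ = -0.989191.
ΔE = −sin λ·ΔX + cos λ·ΔY = −(0.146634)·(333) + (-0.989191)·(-317) = 264.74 m.

ΔE = 265 m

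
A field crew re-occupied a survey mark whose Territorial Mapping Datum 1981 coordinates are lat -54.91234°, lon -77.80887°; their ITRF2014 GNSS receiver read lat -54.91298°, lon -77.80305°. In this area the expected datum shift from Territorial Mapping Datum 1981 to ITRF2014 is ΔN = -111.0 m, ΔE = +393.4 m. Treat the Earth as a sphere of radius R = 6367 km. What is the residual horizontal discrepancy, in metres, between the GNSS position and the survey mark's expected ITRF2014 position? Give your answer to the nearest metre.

Observed coordinate differences: Δφ = -0.00064°, Δλ = +0.00582°.
Converting to metres (1° lat = 111125 m, cos φ = 0.574829): observed ΔN = -71.1 m, observed ΔE = 371.8 m.
Subtracting the expected shift leaves a residual of -71.1 − (-111.0) = 39.9 m north and 371.8 − (393.4) = -21.6 m east.
Residual distance = √(39.9² + (-21.6)²) = 45.4 m.

45 m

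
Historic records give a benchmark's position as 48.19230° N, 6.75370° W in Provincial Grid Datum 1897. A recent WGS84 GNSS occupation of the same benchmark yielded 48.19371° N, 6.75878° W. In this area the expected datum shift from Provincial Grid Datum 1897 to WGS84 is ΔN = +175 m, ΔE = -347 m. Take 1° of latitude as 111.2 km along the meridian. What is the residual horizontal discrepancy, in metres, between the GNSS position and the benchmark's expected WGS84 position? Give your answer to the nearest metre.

35 m

Observed coordinate differences: Δφ = +0.00141°, Δλ = -0.00508°.
Converting to metres (1° lat = 111200 m, cos φ = 0.666633): observed ΔN = 156.8 m, observed ΔE = -376.6 m.
Subtracting the expected shift leaves a residual of 156.8 − (175) = -18.2 m north and -376.6 − (-347) = -29.6 m east.
Residual distance = √((-18.2)² + (-29.6)²) = 34.7 m.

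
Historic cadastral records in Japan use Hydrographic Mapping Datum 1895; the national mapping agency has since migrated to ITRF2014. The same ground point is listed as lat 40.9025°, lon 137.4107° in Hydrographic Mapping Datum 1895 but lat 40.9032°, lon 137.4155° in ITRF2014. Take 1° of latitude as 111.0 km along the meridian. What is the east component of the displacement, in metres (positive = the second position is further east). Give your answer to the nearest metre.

Δφ = 40.9032° − 40.9025° = +0.0007°; Δλ = 137.4155° − 137.4107° = +0.0048°.
ΔN = Δφ × 111000 = 77.7 m; ΔE = Δλ × 111000 × cos(40.9025°) = +0.0048 × 111000 × 0.755825 = 402.7 m.

ΔE = 403 m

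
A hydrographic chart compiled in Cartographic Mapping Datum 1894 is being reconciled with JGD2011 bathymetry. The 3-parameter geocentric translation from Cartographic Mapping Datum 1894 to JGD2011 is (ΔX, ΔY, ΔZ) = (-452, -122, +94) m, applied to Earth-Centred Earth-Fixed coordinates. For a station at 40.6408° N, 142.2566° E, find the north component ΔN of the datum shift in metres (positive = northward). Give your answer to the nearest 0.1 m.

At φ = 40.6408°, λ = 142.2566°: sin φ = 0.651315, cos φ = 0.758808, sin λ = 0.612126, cos λ = -0.790760.
ΔN = −sin φ cos λ·ΔX − sin φ sin λ·ΔY + cos φ·ΔZ = −(0.651315)(-0.790760)(-452) − (0.651315)(0.612126)(-122) + (0.758808)(94) = -112.83 m.

ΔN = -112.8 m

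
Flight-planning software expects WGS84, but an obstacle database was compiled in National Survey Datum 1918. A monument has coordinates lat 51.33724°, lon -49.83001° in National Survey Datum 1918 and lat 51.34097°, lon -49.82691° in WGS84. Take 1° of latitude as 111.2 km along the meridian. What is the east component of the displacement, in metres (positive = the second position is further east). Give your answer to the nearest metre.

ΔE = 215 m

Δφ = 51.34097° − 51.33724° = +0.00373°; Δλ = -49.82691° − -49.83001° = +0.00310°.
ΔN = Δφ × 111200 = 414.8 m; ΔE = Δλ × 111200 × cos(51.33724°) = +0.00310 × 111200 × 0.624735 = 215.4 m.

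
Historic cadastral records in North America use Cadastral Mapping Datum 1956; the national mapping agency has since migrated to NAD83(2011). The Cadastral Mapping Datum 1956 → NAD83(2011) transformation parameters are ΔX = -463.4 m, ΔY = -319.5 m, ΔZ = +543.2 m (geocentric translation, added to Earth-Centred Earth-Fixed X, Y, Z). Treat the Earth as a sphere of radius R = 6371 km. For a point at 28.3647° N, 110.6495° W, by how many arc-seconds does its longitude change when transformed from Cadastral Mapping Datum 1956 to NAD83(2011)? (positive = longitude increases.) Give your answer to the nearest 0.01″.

sin φ = 0.475082, cos φ = 0.879941, sin λ = -0.935755, cos λ = -0.352650.
East component: ΔE = −sin λ·ΔX + cos λ·ΔY = −(-0.935755)(-463.4) + (-0.352650)(-319.5) = -320.96 m.
1° of latitude spans πR/180 = 111195 m; at latitude φ, 1° of longitude spans that × cos φ = 97845.0 m, so Δλ = -320.96 / 97845.0 × 3600 = -11.809″.

Δλ = -11.81″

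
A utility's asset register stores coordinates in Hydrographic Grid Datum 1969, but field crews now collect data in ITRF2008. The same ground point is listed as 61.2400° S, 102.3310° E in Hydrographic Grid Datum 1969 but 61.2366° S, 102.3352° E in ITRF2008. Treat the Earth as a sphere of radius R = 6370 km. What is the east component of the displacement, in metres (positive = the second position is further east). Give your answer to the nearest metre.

ΔE = 225 m

Δφ = -61.2366° − -61.2400° = +0.0034°; Δλ = 102.3352° − 102.3310° = +0.0042°.
1° along a meridian = πR/180 = 111177 m.
ΔN = Δφ × 111177 = 378.0 m; ΔE = Δλ × 111177 × cos(-61.2400°) = +0.0042 × 111177 × 0.481142 = 224.7 m.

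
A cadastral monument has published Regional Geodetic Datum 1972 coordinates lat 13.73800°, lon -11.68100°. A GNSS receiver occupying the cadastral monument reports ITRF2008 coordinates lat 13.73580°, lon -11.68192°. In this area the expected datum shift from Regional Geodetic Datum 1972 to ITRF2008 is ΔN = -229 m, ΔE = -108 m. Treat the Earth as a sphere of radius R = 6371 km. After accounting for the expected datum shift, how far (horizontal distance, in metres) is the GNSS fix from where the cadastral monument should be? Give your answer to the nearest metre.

Observed coordinate differences: Δφ = -0.00220°, Δλ = -0.00092°.
Converting to metres (1° lat = 111195 m, cos φ = 0.971392): observed ΔN = -244.6 m, observed ΔE = -99.4 m.
Subtracting the expected shift leaves a residual of -244.6 − (-229) = -15.6 m north and -99.4 − (-108) = 8.6 m east.
Residual distance = √((-15.6)² + 8.6²) = 17.9 m.

18 m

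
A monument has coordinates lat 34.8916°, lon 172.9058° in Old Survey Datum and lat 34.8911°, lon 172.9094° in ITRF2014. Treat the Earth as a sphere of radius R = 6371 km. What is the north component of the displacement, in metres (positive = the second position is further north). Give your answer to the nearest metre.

ΔN = -56 m

Δφ = 34.8911° − 34.8916° = -0.0005°; Δλ = 172.9094° − 172.9058° = +0.0036°.
1° along a meridian = πR/180 = 111195 m.
ΔN = Δφ × 111195 = -55.6 m; ΔE = Δλ × 111195 × cos(34.8916°) = +0.0036 × 111195 × 0.820236 = 328.3 m.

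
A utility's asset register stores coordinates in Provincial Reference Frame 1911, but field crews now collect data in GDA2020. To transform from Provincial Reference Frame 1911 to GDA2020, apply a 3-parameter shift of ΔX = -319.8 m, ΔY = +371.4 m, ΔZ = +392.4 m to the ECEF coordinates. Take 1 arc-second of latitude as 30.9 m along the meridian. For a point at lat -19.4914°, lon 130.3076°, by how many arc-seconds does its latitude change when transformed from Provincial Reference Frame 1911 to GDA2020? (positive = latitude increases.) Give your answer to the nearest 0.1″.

sin φ = -0.333665, cos φ = 0.942692, sin λ = 0.762583, cos λ = -0.646891.
North component: ΔN = −sin φ cos λ·ΔX − sin φ sin λ·ΔY + cos φ·ΔZ = −(-0.333665)(-0.646891)(-319.8) − (-0.333665)(0.762583)(371.4) + (0.942692)(392.4) = 533.44 m.
1° of latitude spans 3600 × 30.90 = 111240 m, so Δφ = 533.44 / 111240 × 3600 = 17.263″.

Δφ = 17.3″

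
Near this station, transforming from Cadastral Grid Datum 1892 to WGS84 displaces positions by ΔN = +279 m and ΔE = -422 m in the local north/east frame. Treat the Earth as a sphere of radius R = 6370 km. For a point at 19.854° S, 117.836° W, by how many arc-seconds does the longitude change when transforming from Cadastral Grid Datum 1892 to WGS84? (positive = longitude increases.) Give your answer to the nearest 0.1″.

At latitude -19.854°, cos φ = 0.940561.
One radian of longitude at latitude φ spans R cos φ, so Δλ = ΔE / (R cos φ) = -422.0 / (6370000 × 0.940561) = -7.0435e-05 rad = -14.528″.

Δλ = -14.5″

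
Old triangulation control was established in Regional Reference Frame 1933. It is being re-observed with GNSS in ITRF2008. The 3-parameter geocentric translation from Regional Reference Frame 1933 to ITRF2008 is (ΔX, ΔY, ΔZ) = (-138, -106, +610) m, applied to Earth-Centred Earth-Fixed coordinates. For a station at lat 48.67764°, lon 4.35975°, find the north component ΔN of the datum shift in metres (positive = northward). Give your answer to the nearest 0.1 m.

At φ = 48.67764°, λ = 4.35975°: sin φ = 0.751007, cos φ = 0.660295, sin λ = 0.076019, cos λ = 0.997106.
ΔN = −sin φ cos λ·ΔX − sin φ sin λ·ΔY + cos φ·ΔZ = −(0.751007)(0.997106)(-138) − (0.751007)(0.076019)(-106) + (0.660295)(610) = 512.17 m.

ΔN = 512.2 m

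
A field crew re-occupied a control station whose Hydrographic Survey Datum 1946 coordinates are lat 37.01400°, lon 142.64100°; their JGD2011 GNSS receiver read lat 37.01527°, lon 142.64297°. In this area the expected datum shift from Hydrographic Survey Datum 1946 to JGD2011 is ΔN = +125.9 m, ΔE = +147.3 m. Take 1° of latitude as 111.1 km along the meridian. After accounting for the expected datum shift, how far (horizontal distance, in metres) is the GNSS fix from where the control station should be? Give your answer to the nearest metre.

31 m

Observed coordinate differences: Δφ = +0.00127°, Δλ = +0.00197°.
Converting to metres (1° lat = 111100 m, cos φ = 0.798488): observed ΔN = 141.1 m, observed ΔE = 174.8 m.
Subtracting the expected shift leaves a residual of 141.1 − (125.9) = 15.2 m north and 174.8 − (147.3) = 27.5 m east.
Residual distance = √(15.2² + 27.5²) = 31.4 m.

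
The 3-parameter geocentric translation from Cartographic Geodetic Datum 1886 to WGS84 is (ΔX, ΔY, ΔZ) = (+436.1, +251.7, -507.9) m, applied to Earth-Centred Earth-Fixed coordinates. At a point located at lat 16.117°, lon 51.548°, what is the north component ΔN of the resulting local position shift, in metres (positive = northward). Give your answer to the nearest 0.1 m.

ΔN = -617.9 m

The local north axis is (−sin φ cos λ, −sin φ sin λ, cos φ), giving ΔN = -75.283 − 54.719 − 487.938 = -617.94 m.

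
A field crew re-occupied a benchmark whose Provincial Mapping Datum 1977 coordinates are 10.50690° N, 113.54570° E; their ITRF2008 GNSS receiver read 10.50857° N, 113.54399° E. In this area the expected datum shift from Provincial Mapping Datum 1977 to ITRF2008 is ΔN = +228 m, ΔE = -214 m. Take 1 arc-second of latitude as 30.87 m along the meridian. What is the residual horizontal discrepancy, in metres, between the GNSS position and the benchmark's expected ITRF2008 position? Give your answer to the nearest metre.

Observed coordinate differences: Δφ = +0.00167°, Δλ = -0.00171°.
Converting to metres (1° lat = 111132 m, cos φ = 0.983233): observed ΔN = 185.6 m, observed ΔE = -186.8 m.
Subtracting the expected shift leaves a residual of 185.6 − (228) = -42.4 m north and -186.8 − (-214) = 27.2 m east.
Residual distance = √((-42.4)² + 27.2²) = 50.4 m.

50 m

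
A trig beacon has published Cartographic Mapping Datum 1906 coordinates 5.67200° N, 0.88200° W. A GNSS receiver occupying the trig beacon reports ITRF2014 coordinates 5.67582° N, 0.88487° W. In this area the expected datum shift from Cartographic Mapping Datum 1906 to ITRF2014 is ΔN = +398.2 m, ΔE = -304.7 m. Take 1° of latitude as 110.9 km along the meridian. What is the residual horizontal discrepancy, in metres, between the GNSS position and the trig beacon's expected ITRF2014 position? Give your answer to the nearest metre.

Observed coordinate differences: Δφ = +0.00382°, Δλ = -0.00287°.
Converting to metres (1° lat = 110900 m, cos φ = 0.995104): observed ΔN = 423.6 m, observed ΔE = -316.7 m.
Subtracting the expected shift leaves a residual of 423.6 − (398.2) = 25.4 m north and -316.7 − (-304.7) = -12.0 m east.
Residual distance = √(25.4² + (-12.0)²) = 28.1 m.

28 m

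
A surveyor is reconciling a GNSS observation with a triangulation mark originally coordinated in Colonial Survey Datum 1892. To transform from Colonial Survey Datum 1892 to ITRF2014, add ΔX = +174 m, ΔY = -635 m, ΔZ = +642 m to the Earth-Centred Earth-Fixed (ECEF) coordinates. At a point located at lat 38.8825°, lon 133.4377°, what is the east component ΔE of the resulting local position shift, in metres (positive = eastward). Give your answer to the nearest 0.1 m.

The local east axis at (φ, λ) is (−sin λ, cos λ, 0), so ΔE = −sin(133.4377°)·174 + cos(133.4377°)·(-635) = 310.26 m.

ΔE = 310.3 m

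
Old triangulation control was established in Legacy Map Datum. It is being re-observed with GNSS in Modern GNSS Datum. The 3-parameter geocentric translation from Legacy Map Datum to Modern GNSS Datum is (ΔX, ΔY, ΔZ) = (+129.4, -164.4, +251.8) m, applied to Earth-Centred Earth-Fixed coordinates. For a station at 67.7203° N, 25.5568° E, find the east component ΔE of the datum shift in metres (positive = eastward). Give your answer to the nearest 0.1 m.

ΔE = -204.1 m

The local east axis at (φ, λ) is (−sin λ, cos λ, 0), so ΔE = −sin(25.5568°)·129.4 + cos(25.5568°)·(-164.4) = -204.14 m.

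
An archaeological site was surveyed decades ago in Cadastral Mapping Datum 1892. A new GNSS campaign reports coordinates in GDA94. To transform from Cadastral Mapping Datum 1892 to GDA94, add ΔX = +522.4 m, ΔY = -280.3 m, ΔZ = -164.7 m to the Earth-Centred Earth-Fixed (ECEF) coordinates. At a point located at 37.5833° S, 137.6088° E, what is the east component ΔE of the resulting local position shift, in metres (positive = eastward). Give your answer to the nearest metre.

ΔE = -145 m

At φ = -37.5833°, λ = 137.6088°: sin φ = -0.609914, cos φ = 0.792467, sin λ = 0.674189, cos λ = -0.738559.
ΔE = −sin λ·ΔX + cos λ·ΔY = −(0.674189)·(522.4) + (-0.738559)·(-280.3) = -145.18 m.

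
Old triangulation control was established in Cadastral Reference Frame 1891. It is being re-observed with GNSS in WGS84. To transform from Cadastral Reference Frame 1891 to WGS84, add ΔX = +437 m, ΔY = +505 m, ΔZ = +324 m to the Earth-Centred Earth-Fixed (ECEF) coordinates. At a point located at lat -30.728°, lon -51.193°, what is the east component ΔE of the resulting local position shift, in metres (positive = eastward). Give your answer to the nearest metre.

The local east axis at (φ, λ) is (−sin λ, cos λ, 0), so ΔE = −sin(-51.193°)·437 + cos(-51.193°)·505 = 657.02 m.

ΔE = 657 m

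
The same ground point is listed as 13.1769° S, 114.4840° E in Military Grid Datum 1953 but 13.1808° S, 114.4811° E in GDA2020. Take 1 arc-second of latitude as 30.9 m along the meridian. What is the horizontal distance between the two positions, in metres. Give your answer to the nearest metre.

Δφ = -13.1808° − -13.1769° = -0.0039°; Δλ = 114.4811° − 114.4840° = -0.0029°.
1° of latitude = 3600 × 30.90 = 111240 m.
ΔN = Δφ × 111240 = -433.8 m; ΔE = Δλ × 111240 × cos(-13.1769°) = -0.0029 × 111240 × 0.973671 = -314.1 m.
Distance = √(ΔE² + ΔN²) = √((-314.1)² + (-433.8)²) = 535.6 m.

536 m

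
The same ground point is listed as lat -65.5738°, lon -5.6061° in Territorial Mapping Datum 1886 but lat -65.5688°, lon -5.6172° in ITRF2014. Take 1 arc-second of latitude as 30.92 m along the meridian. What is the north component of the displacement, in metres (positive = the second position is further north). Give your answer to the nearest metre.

ΔN = 557 m

Δφ = -65.5688° − -65.5738° = +0.0050°; Δλ = -5.6172° − -5.6061° = -0.0111°.
1° of latitude = 3600 × 30.92 = 111312 m.
ΔN = Δφ × 111312 = 556.6 m; ΔE = Δλ × 111312 × cos(-65.5738°) = -0.0111 × 111312 × 0.413521 = -510.9 m.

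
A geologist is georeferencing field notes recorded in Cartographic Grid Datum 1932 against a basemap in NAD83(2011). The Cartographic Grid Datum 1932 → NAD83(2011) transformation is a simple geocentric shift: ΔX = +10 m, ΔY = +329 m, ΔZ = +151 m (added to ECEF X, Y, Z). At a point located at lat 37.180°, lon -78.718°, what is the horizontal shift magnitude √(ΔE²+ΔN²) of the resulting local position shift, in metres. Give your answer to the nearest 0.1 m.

322.7 m

The local east axis at (φ, λ) is (−sin λ, cos λ, 0), so ΔE = −sin(-78.718°)·10 + cos(-78.718°)·329 = 74.17 m.
The local north axis is (−sin φ cos λ, −sin φ sin λ, cos φ), giving ΔN = -1.182 + 194.980 + 120.308 = 314.11 m.
Horizontal magnitude = √(ΔE² + ΔN²) = √(74.17² + 314.11²) = 322.74 m.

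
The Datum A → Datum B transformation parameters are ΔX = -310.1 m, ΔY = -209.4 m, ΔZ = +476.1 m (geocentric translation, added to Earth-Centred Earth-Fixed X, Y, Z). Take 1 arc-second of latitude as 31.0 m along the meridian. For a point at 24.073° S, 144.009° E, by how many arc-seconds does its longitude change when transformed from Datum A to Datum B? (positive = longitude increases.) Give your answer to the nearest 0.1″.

sin φ = -0.407900, cos φ = 0.913026, sin λ = 0.587658, cos λ = -0.809109.
East component: ΔE = −sin λ·ΔX + cos λ·ΔY = −(0.587658)(-310.1) + (-0.809109)(-209.4) = 351.66 m.
1° of latitude spans 3600 × 31.00 = 111600 m; at latitude φ, 1° of longitude spans that × cos φ = 101893.8 m, so Δλ = 351.66 / 101893.8 × 3600 = 12.424″.

Δλ = 12.4″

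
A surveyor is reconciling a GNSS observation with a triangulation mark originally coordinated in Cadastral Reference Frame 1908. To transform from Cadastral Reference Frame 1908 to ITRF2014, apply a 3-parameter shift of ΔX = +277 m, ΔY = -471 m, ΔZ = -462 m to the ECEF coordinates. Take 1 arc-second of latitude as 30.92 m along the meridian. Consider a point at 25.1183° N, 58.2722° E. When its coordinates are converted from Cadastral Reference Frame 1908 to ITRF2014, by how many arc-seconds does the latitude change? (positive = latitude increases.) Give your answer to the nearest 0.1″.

sin φ = 0.424489, cos φ = 0.905433, sin λ = 0.850556, cos λ = 0.525884.
North component: ΔN = −sin φ cos λ·ΔX − sin φ sin λ·ΔY + cos φ·ΔZ = −(0.424489)(0.525884)(277) − (0.424489)(0.850556)(-471) + (0.905433)(-462) = -310.09 m.
1° of latitude spans 3600 × 30.92 = 111312 m, so Δφ = -310.09 / 111312 × 3600 = -10.029″.

Δφ = -10.0″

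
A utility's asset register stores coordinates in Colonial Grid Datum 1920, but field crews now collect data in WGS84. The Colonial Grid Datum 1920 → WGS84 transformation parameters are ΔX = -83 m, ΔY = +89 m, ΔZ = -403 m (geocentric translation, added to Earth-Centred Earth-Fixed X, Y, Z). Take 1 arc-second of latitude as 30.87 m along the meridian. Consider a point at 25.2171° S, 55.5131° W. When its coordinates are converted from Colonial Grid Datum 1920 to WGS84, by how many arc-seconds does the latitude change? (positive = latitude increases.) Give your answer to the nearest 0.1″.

sin φ = -0.426049, cos φ = 0.904700, sin λ = -0.824256, cos λ = 0.566218.
North component: ΔN = −sin φ cos λ·ΔX − sin φ sin λ·ΔY + cos φ·ΔZ = −(-0.426049)(0.566218)(-83) − (-0.426049)(-0.824256)(89) + (0.904700)(-403) = -415.87 m.
1° of latitude spans 3600 × 30.87 = 111132 m, so Δφ = -415.87 / 111132 × 3600 = -13.472″.

Δφ = -13.5″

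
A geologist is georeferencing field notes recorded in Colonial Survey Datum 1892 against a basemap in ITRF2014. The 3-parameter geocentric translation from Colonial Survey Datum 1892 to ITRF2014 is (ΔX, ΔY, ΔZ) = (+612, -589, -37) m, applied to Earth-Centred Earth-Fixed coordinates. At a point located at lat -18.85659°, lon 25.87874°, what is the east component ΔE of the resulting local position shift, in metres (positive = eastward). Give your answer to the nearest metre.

At φ = -18.85659°, λ = 25.87874°: sin φ = -0.323201, cos φ = 0.946331, sin λ = 0.436468, cos λ = 0.899720.
ΔE = −sin λ·ΔX + cos λ·ΔY = −(0.436468)·(612) + (0.899720)·(-589) = -797.05 m.

ΔE = -797 m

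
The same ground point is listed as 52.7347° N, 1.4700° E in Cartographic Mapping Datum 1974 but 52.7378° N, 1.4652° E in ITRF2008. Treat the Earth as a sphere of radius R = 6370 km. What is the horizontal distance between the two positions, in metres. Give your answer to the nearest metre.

472 m

Δφ = 52.7378° − 52.7347° = +0.0031°; Δλ = 1.4652° − 1.4700° = -0.0048°.
1° along a meridian = πR/180 = 111177 m.
ΔN = Δφ × 111177 = 344.7 m; ΔE = Δλ × 111177 × cos(52.7347°) = -0.0048 × 111177 × 0.605507 = -323.1 m.
Distance = √(ΔE² + ΔN²) = √((-323.1)² + 344.7²) = 472.4 m.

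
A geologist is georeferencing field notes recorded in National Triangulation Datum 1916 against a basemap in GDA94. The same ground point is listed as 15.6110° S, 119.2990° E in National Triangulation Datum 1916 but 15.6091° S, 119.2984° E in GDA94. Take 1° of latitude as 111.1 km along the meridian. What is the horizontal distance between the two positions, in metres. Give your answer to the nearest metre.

221 m

Δφ = -15.6091° − -15.6110° = +0.0019°; Δλ = 119.2984° − 119.2990° = -0.0006°.
ΔN = Δφ × 111100 = 211.1 m; ΔE = Δλ × 111100 × cos(-15.6110°) = -0.0006 × 111100 × 0.963111 = -64.2 m.
Distance = √(ΔE² + ΔN²) = √((-64.2)² + 211.1²) = 220.6 m.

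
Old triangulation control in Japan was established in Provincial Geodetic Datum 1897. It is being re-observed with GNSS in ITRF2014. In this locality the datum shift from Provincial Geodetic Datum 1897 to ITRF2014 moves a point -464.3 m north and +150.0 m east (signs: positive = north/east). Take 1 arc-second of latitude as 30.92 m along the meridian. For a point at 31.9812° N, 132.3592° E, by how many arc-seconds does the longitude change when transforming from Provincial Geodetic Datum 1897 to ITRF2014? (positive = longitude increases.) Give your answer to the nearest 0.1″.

At latitude 31.9812°, cos φ = 0.848222.
1″ of longitude at this latitude = 30.92 × cos φ = 26.2270 m, so Δλ = 150.0 / 26.2270 = 5.719″.

Δλ = 5.7″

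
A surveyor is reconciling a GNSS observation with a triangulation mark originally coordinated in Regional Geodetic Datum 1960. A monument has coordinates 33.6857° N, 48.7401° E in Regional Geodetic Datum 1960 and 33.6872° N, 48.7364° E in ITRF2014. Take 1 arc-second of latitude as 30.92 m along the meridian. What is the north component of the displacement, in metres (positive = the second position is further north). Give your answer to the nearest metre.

ΔN = 167 m

Δφ = 33.6872° − 33.6857° = +0.0015°; Δλ = 48.7364° − 48.7401° = -0.0037°.
1° of latitude = 3600 × 30.92 = 111312 m.
ΔN = Δφ × 111312 = 167.0 m; ΔE = Δλ × 111312 × cos(33.6857°) = -0.0037 × 111312 × 0.832093 = -342.7 m.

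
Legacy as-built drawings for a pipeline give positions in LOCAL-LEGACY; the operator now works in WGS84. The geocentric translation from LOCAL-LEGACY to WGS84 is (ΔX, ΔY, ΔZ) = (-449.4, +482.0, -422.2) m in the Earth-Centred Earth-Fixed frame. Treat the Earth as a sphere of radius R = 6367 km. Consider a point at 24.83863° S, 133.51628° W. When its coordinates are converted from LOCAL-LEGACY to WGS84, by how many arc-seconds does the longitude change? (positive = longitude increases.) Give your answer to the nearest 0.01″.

Δλ = -23.48″

sin φ = -0.420064, cos φ = 0.907494, sin λ = -0.725179, cos λ = -0.688561.
East component: ΔE = −sin λ·ΔX + cos λ·ΔY = −(-0.725179)(-449.4) + (-0.688561)(482.0) = -657.78 m.
1° of latitude spans πR/180 = 111125 m; at latitude φ, 1° of longitude spans that × cos φ = 100845.4 m, so Δλ = -657.78 / 100845.4 × 3600 = -23.482″.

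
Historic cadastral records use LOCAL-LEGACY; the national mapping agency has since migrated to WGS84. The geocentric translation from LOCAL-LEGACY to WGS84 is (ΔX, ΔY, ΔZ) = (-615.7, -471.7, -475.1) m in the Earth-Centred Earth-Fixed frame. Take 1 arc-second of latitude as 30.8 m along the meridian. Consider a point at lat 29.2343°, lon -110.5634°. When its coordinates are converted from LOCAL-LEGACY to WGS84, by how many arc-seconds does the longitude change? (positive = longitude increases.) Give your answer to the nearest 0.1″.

sin φ = 0.488382, cos φ = 0.872630, sin λ = -0.936284, cos λ = -0.351244.
East component: ΔE = −sin λ·ΔX + cos λ·ΔY = −(-0.936284)(-615.7) + (-0.351244)(-471.7) = -410.79 m.
1° of latitude spans 3600 × 30.80 = 110880 m; at latitude φ, 1° of longitude spans that × cos φ = 96757.2 m, so Δλ = -410.79 / 96757.2 × 3600 = -15.284″.

Δλ = -15.3″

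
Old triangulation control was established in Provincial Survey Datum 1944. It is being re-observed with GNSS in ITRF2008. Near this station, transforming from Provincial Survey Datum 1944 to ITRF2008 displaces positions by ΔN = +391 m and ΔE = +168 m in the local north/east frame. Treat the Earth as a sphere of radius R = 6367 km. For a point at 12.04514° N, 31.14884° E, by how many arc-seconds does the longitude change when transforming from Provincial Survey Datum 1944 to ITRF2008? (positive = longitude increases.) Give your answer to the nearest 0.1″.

At latitude 12.04514°, cos φ = 0.977983.
One radian of longitude at latitude φ spans R cos φ, so Δλ = ΔE / (R cos φ) = 168.0 / (6367000 × 0.977983) = 2.6980e-05 rad = 5.565″.

Δλ = 5.6″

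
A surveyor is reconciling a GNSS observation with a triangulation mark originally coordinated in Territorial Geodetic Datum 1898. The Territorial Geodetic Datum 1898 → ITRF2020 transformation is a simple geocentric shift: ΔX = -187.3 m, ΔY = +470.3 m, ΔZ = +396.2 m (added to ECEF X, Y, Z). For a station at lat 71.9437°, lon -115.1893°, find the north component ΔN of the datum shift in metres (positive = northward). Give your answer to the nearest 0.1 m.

The local north axis is (−sin φ cos λ, −sin φ sin λ, cos φ), giving ΔN = -75.791 + 404.619 + 122.803 = 451.63 m.

ΔN = 451.6 m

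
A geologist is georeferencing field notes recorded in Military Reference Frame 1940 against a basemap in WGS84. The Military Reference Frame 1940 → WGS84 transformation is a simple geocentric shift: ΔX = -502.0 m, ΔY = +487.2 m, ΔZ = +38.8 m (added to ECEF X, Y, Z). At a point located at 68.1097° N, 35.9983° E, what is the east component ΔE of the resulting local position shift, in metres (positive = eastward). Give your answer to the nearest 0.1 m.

ΔE = 689.2 m

At φ = 68.1097°, λ = 35.9983°: sin φ = 0.927899, cos φ = 0.372831, sin λ = 0.587761, cos λ = 0.809034.
ΔE = −sin λ·ΔX + cos λ·ΔY = −(0.587761)·(-502.0) + (0.809034)·(487.2) = 689.22 m.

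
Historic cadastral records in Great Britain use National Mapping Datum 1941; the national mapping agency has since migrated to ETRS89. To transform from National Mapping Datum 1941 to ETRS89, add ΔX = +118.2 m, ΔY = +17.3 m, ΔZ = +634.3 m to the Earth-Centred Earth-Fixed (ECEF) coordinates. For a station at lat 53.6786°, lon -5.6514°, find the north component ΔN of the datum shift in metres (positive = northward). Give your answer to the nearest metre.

ΔN = 282 m

The local north axis is (−sin φ cos λ, −sin φ sin λ, cos φ), giving ΔN = -94.772 + 1.373 + 375.705 = 282.31 m.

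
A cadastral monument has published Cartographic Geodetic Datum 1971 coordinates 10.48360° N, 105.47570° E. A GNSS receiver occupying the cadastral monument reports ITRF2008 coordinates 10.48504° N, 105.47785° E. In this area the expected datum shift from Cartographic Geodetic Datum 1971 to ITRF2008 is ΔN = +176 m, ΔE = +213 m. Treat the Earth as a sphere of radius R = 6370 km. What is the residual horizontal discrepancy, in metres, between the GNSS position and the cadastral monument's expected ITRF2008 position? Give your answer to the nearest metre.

Observed coordinate differences: Δφ = +0.00144°, Δλ = +0.00215°.
Converting to metres (1° lat = 111177 m, cos φ = 0.983307): observed ΔN = 160.1 m, observed ΔE = 235.0 m.
Subtracting the expected shift leaves a residual of 160.1 − (176) = -15.9 m north and 235.0 − (213) = 22.0 m east.
Residual distance = √((-15.9)² + 22.0²) = 27.2 m.

27 m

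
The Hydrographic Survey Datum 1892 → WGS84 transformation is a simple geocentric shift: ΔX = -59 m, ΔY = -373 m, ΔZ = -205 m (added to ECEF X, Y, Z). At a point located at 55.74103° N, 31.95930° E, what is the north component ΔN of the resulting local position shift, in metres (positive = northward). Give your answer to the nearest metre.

ΔN = 89 m

At φ = 55.74103°, λ = 31.95930°: sin φ = 0.826502, cos φ = 0.562934, sin λ = 0.529317, cos λ = 0.848424.
ΔN = −sin φ cos λ·ΔX − sin φ sin λ·ΔY + cos φ·ΔZ = −(0.826502)(0.848424)(-59) − (0.826502)(0.529317)(-373) + (0.562934)(-205) = 89.15 m.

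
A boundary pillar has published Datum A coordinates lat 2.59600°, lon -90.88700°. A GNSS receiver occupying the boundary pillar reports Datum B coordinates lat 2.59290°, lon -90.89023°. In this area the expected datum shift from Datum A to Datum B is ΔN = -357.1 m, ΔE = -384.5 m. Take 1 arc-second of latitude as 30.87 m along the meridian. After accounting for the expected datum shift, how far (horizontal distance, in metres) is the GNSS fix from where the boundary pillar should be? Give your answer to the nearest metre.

Observed coordinate differences: Δφ = -0.00310°, Δλ = -0.00323°.
Converting to metres (1° lat = 111132 m, cos φ = 0.998974): observed ΔN = -344.5 m, observed ΔE = -358.6 m.
Subtracting the expected shift leaves a residual of -344.5 − (-357.1) = 12.6 m north and -358.6 − (-384.5) = 25.9 m east.
Residual distance = √(12.6² + 25.9²) = 28.8 m.

29 m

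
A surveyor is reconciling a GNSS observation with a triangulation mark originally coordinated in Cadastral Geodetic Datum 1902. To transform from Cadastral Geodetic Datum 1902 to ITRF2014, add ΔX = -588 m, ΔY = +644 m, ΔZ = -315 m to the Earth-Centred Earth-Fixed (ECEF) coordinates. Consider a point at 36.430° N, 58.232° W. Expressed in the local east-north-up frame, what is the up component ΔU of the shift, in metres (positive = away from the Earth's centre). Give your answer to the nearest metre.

The local up (radial) axis is (cos φ cos λ, cos φ sin λ, sin φ), giving ΔU = -249.075 − 440.526 − 187.060 = -876.66 m.

ΔU = -877 m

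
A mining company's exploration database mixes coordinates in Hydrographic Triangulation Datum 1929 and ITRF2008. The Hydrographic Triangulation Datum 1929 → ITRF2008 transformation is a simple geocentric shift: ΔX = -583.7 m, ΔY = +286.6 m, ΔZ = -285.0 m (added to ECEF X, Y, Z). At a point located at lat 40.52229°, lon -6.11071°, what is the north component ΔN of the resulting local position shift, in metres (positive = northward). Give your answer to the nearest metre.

ΔN = 180 m

The local north axis is (−sin φ cos λ, −sin φ sin λ, cos φ), giving ΔN = 377.101 + 19.823 − 216.644 = 180.28 m.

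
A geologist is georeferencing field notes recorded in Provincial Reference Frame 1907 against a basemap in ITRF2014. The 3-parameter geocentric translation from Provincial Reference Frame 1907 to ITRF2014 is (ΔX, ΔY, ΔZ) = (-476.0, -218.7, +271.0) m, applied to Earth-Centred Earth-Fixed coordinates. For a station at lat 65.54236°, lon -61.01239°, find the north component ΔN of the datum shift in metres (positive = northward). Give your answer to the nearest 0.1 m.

ΔN = 148.0 m

The local north axis is (−sin φ cos λ, −sin φ sin λ, cos φ), giving ΔN = 209.980 − 174.136 + 112.200 = 148.04 m.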